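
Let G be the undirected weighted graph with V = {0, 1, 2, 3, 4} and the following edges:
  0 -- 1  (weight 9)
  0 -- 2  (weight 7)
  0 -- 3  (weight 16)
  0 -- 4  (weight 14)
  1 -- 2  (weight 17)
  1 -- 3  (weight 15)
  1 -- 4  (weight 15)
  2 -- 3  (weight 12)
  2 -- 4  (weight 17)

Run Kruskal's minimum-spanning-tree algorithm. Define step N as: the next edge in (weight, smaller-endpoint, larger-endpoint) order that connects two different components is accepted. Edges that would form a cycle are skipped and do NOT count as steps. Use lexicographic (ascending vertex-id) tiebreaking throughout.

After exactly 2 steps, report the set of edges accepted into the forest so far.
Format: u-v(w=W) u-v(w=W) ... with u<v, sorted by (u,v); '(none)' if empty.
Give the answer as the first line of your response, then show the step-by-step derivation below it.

0-1(w=9) 0-2(w=7)

step 1: add edge 0-2 (w=7); MST = {0-2(w=7)}
step 2: add edge 0-1 (w=9); MST = {0-1(w=9) 0-2(w=7)}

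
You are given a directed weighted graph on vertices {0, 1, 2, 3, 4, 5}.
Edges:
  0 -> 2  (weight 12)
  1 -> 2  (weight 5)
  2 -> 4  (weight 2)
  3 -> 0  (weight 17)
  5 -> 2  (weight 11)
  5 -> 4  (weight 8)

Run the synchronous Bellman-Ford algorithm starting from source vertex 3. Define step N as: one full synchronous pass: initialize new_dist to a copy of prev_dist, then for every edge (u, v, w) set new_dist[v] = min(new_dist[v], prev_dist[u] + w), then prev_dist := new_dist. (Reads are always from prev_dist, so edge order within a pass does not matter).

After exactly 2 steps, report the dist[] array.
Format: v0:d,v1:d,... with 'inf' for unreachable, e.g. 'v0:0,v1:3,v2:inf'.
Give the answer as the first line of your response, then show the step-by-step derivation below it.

v0:17,v1:inf,v2:29,v3:0,v4:inf,v5:inf

step 1: dist = v0:17,v1:inf,v2:inf,v3:0,v4:inf,v5:inf
step 2: dist = v0:17,v1:inf,v2:29,v3:0,v4:inf,v5:inf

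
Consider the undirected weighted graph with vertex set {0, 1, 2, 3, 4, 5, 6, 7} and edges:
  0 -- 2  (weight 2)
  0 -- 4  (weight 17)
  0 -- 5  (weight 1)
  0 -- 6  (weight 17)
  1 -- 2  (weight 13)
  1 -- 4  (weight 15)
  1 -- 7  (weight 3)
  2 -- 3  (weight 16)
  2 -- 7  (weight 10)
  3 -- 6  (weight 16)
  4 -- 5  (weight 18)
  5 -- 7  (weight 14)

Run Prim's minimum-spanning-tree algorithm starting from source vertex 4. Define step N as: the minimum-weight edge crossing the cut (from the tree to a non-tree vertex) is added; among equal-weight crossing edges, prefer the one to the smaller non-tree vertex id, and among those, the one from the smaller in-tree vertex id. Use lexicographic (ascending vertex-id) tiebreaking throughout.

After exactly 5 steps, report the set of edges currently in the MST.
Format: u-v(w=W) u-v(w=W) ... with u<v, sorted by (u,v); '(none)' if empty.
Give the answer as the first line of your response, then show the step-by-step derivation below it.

0-2(w=2) 0-5(w=1) 1-4(w=15) 1-7(w=3) 2-7(w=10)

step 1: add edge 1-4 (w=15); MST = {1-4(w=15)}
step 2: add edge 1-7 (w=3); MST = {1-4(w=15) 1-7(w=3)}
step 3: add edge 2-7 (w=10); MST = {1-4(w=15) 1-7(w=3) 2-7(w=10)}
step 4: add edge 0-2 (w=2); MST = {0-2(w=2) 1-4(w=15) 1-7(w=3) 2-7(w=10)}
step 5: add edge 0-5 (w=1); MST = {0-2(w=2) 0-5(w=1) 1-4(w=15) 1-7(w=3) 2-7(w=10)}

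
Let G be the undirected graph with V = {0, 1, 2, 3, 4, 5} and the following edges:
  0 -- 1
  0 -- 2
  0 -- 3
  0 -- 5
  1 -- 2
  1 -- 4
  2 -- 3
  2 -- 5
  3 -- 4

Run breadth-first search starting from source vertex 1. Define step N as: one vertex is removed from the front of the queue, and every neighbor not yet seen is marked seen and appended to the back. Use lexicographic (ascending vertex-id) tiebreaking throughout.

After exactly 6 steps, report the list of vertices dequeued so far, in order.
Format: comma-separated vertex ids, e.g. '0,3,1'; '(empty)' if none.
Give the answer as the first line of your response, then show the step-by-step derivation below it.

1,0,2,4,3,5

step 1: dequeue 1; queue=[0,2,4]; order=1
step 2: dequeue 0; queue=[2,4,3,5]; order=1,0
step 3: dequeue 2; queue=[4,3,5]; order=1,0,2
step 4: dequeue 4; queue=[3,5]; order=1,0,2,4
step 5: dequeue 3; queue=[5]; order=1,0,2,4,3
step 6: dequeue 5; queue=[(empty)]; order=1,0,2,4,3,5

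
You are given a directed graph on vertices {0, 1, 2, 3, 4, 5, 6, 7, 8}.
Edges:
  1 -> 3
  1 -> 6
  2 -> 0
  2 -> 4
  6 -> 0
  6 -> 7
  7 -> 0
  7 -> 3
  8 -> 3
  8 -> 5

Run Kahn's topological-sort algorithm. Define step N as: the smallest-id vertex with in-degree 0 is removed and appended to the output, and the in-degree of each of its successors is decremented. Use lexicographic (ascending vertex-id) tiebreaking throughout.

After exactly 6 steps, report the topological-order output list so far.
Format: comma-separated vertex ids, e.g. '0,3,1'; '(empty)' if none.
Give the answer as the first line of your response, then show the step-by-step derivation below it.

1,2,4,6,7,0

step 1: output 1; order=[1]; indeg=(3,0,0,2,1,1,0,1,0)
step 2: output 2; order=[1,2]; indeg=(2,0,0,2,0,1,0,1,0)
step 3: output 4; order=[1,2,4]; indeg=(2,0,0,2,0,1,0,1,0)
step 4: output 6; order=[1,2,4,6]; indeg=(1,0,0,2,0,1,0,0,0)
step 5: output 7; order=[1,2,4,6,7]; indeg=(0,0,0,1,0,1,0,0,0)
step 6: output 0; order=[1,2,4,6,7,0]; indeg=(0,0,0,1,0,1,0,0,0)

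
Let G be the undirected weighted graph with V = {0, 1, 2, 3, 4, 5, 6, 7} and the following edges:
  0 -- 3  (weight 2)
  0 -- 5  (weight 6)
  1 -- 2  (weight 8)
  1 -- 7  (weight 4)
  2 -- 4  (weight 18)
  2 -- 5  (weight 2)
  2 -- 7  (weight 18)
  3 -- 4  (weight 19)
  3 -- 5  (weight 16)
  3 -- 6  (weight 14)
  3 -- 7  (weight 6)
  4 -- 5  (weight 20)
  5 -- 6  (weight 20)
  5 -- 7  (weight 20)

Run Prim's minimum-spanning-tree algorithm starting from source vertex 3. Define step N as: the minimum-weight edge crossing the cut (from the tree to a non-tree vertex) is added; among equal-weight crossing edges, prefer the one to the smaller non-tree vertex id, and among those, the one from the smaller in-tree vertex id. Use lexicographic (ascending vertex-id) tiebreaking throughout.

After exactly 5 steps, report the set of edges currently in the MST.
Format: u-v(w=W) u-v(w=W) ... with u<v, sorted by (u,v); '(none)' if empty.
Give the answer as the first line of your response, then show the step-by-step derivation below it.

0-3(w=2) 0-5(w=6) 1-7(w=4) 2-5(w=2) 3-7(w=6)

step 1: add edge 0-3 (w=2); MST = {0-3(w=2)}
step 2: add edge 0-5 (w=6); MST = {0-3(w=2) 0-5(w=6)}
step 3: add edge 2-5 (w=2); MST = {0-3(w=2) 0-5(w=6) 2-5(w=2)}
step 4: add edge 3-7 (w=6); MST = {0-3(w=2) 0-5(w=6) 2-5(w=2) 3-7(w=6)}
step 5: add edge 1-7 (w=4); MST = {0-3(w=2) 0-5(w=6) 1-7(w=4) 2-5(w=2) 3-7(w=6)}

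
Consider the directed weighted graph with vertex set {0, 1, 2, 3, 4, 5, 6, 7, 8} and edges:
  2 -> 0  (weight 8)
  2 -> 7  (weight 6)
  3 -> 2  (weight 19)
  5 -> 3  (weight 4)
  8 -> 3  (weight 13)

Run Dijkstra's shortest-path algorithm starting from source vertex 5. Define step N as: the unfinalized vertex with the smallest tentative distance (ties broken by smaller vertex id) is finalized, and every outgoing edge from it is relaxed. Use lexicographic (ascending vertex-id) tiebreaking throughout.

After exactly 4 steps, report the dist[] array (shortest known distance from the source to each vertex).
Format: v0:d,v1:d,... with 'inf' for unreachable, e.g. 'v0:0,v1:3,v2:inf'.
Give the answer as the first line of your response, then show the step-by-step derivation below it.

v0:31,v1:inf,v2:23,v3:4,v4:inf,v5:0,v6:inf,v7:29,v8:inf

step 1: dist = v0:inf,v1:inf,v2:inf,v3:4,v4:inf,v5:0,v6:inf,v7:inf,v8:inf
step 2: dist = v0:inf,v1:inf,v2:23,v3:4,v4:inf,v5:0,v6:inf,v7:inf,v8:inf
step 3: dist = v0:31,v1:inf,v2:23,v3:4,v4:inf,v5:0,v6:inf,v7:29,v8:inf
step 4: dist = v0:31,v1:inf,v2:23,v3:4,v4:inf,v5:0,v6:inf,v7:29,v8:inf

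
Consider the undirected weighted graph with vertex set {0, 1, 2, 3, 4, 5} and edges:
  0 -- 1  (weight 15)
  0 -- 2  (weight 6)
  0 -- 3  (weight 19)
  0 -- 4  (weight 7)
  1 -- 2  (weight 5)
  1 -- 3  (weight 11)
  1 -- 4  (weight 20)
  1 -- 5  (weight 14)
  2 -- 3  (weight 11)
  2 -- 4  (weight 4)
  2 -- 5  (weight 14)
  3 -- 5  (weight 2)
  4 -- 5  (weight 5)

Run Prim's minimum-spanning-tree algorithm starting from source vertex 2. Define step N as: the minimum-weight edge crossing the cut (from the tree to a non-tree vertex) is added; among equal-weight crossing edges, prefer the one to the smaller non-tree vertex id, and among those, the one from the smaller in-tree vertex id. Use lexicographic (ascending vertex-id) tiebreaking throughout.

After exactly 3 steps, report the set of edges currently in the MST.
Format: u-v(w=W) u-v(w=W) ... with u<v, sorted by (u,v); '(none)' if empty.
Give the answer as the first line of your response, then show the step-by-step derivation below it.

1-2(w=5) 2-4(w=4) 4-5(w=5)

step 1: add edge 2-4 (w=4); MST = {2-4(w=4)}
step 2: add edge 1-2 (w=5); MST = {1-2(w=5) 2-4(w=4)}
step 3: add edge 4-5 (w=5); MST = {1-2(w=5) 2-4(w=4) 4-5(w=5)}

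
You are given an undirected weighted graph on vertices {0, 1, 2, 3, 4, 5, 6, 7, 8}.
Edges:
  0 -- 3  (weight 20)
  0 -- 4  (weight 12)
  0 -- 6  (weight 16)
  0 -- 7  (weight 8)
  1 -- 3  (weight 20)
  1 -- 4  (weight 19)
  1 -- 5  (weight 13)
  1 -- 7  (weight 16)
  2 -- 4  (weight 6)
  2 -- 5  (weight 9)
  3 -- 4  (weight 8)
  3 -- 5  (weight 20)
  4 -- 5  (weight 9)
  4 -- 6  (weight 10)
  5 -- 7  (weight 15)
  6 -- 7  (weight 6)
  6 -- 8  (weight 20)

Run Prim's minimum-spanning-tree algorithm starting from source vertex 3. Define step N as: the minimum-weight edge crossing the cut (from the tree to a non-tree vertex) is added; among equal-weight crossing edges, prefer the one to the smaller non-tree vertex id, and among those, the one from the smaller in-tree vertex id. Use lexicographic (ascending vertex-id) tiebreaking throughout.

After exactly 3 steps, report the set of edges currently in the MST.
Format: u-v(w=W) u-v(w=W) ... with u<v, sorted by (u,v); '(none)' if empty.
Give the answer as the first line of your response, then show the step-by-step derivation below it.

2-4(w=6) 2-5(w=9) 3-4(w=8)

step 1: add edge 3-4 (w=8); MST = {3-4(w=8)}
step 2: add edge 2-4 (w=6); MST = {2-4(w=6) 3-4(w=8)}
step 3: add edge 2-5 (w=9); MST = {2-4(w=6) 2-5(w=9) 3-4(w=8)}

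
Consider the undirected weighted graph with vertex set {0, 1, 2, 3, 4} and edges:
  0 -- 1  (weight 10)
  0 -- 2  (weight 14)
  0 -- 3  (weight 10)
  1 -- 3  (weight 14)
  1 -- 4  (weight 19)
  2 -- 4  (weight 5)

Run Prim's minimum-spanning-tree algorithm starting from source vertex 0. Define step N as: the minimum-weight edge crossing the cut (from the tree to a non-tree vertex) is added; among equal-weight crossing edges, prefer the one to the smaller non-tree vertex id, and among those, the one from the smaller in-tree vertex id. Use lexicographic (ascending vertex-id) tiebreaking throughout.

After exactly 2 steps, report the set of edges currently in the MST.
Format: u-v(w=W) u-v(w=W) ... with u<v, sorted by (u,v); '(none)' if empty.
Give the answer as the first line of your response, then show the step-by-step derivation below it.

0-1(w=10) 0-3(w=10)

step 1: add edge 0-1 (w=10); MST = {0-1(w=10)}
step 2: add edge 0-3 (w=10); MST = {0-1(w=10) 0-3(w=10)}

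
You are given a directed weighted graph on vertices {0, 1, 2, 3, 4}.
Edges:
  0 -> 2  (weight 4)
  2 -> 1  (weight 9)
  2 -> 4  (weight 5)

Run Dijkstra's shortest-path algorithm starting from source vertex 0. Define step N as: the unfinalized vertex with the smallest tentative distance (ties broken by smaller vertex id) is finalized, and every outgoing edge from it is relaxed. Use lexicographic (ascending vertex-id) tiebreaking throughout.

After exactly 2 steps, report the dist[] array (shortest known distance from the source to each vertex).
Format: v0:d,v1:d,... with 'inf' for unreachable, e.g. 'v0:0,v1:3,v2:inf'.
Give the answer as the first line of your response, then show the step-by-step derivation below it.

v0:0,v1:13,v2:4,v3:inf,v4:9

step 1: dist = v0:0,v1:inf,v2:4,v3:inf,v4:inf
step 2: dist = v0:0,v1:13,v2:4,v3:inf,v4:9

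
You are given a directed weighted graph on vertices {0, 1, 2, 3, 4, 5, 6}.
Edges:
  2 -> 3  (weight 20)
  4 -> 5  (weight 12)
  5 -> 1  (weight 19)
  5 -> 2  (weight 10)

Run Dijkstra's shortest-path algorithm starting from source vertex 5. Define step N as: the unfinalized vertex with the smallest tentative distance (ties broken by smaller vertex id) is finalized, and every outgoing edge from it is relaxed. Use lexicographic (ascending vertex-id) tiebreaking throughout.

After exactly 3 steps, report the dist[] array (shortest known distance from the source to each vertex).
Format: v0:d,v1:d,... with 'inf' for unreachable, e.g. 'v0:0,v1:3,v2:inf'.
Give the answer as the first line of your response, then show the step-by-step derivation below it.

v0:inf,v1:19,v2:10,v3:30,v4:inf,v5:0,v6:inf

step 1: dist = v0:inf,v1:19,v2:10,v3:inf,v4:inf,v5:0,v6:inf
step 2: dist = v0:inf,v1:19,v2:10,v3:30,v4:inf,v5:0,v6:inf
step 3: dist = v0:inf,v1:19,v2:10,v3:30,v4:inf,v5:0,v6:inf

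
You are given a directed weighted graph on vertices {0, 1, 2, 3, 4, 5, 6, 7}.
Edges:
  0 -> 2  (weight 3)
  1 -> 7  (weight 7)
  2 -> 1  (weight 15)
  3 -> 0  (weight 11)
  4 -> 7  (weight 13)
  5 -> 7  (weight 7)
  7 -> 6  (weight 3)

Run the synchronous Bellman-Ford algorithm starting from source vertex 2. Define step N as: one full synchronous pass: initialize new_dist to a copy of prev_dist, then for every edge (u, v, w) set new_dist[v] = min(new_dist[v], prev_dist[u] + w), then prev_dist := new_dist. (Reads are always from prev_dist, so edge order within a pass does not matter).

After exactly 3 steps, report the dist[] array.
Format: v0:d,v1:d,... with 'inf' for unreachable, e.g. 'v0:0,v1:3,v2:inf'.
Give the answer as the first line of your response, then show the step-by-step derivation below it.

v0:inf,v1:15,v2:0,v3:inf,v4:inf,v5:inf,v6:25,v7:22

step 1: dist = v0:inf,v1:15,v2:0,v3:inf,v4:inf,v5:inf,v6:inf,v7:inf
step 2: dist = v0:inf,v1:15,v2:0,v3:inf,v4:inf,v5:inf,v6:inf,v7:22
step 3: dist = v0:inf,v1:15,v2:0,v3:inf,v4:inf,v5:inf,v6:25,v7:22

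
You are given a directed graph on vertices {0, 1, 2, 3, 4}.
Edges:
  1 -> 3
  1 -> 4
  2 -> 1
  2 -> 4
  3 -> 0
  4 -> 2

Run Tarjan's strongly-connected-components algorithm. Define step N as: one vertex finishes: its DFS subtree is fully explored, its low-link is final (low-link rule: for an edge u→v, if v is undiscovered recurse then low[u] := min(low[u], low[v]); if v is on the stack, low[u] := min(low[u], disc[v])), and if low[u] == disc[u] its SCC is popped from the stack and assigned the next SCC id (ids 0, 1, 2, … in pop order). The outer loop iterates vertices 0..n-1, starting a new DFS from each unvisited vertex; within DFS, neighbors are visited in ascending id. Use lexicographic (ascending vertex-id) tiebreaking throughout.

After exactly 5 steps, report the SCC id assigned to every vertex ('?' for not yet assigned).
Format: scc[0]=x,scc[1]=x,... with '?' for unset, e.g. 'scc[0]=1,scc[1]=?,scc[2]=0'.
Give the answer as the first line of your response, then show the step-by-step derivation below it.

scc[0]=0,scc[1]=2,scc[2]=2,scc[3]=1,scc[4]=2

step 1: low=(low[0]=0,low[1]=?,low[2]=?,low[3]=?,low[4]=?); scc=(scc[0]=0,scc[1]=?,scc[2]=?,scc[3]=?,scc[4]=?)
step 2: low=(low[0]=0,low[1]=1,low[2]=?,low[3]=2,low[4]=?); scc=(scc[0]=0,scc[1]=?,scc[2]=?,scc[3]=1,scc[4]=?)
step 3: low=(low[0]=0,low[1]=1,low[2]=1,low[3]=2,low[4]=3); scc=(scc[0]=0,scc[1]=?,scc[2]=?,scc[3]=1,scc[4]=?)
step 4: low=(low[0]=0,low[1]=1,low[2]=1,low[3]=2,low[4]=1); scc=(scc[0]=0,scc[1]=?,scc[2]=?,scc[3]=1,scc[4]=?)
step 5: low=(low[0]=0,low[1]=1,low[2]=1,low[3]=2,low[4]=1); scc=(scc[0]=0,scc[1]=2,scc[2]=2,scc[3]=1,scc[4]=2)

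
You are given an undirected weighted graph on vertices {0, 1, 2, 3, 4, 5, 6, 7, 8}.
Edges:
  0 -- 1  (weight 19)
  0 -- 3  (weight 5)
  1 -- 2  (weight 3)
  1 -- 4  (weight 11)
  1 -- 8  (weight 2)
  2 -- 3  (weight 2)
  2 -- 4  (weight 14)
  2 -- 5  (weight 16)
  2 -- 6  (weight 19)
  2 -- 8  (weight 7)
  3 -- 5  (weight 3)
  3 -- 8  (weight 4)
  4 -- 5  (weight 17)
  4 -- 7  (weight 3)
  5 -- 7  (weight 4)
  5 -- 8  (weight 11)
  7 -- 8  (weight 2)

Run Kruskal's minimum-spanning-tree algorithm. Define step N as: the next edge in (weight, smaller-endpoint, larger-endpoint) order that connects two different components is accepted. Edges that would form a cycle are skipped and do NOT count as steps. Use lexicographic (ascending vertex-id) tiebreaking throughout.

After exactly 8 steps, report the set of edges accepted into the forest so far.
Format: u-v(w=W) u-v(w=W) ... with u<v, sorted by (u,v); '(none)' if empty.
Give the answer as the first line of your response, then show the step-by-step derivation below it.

0-3(w=5) 1-2(w=3) 1-8(w=2) 2-3(w=2) 2-6(w=19) 3-5(w=3) 4-7(w=3) 7-8(w=2)

step 1: add edge 1-8 (w=2); MST = {1-8(w=2)}
step 2: add edge 2-3 (w=2); MST = {1-8(w=2) 2-3(w=2)}
step 3: add edge 7-8 (w=2); MST = {1-8(w=2) 2-3(w=2) 7-8(w=2)}
step 4: add edge 1-2 (w=3); MST = {1-2(w=3) 1-8(w=2) 2-3(w=2) 7-8(w=2)}
step 5: add edge 3-5 (w=3); MST = {1-2(w=3) 1-8(w=2) 2-3(w=2) 3-5(w=3) 7-8(w=2)}
step 6: add edge 4-7 (w=3); MST = {1-2(w=3) 1-8(w=2) 2-3(w=2) 3-5(w=3) 4-7(w=3) 7-8(w=2)}
step 7: add edge 0-3 (w=5); MST = {0-3(w=5) 1-2(w=3) 1-8(w=2) 2-3(w=2) 3-5(w=3) 4-7(w=3) 7-8(w=2)}
step 8: add edge 2-6 (w=19); MST = {0-3(w=5) 1-2(w=3) 1-8(w=2) 2-3(w=2) 2-6(w=19) 3-5(w=3) 4-7(w=3) 7-8(w=2)}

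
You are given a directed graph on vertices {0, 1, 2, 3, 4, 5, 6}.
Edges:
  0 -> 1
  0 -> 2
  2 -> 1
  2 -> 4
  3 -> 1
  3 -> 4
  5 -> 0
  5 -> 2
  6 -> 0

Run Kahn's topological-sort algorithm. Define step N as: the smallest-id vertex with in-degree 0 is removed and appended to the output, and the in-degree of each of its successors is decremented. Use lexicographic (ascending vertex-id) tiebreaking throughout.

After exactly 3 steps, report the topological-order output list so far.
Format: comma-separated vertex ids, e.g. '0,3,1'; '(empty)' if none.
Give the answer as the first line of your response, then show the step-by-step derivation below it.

3,5,6

step 1: output 3; order=[3]; indeg=(2,2,2,0,1,0,0)
step 2: output 5; order=[3,5]; indeg=(1,2,1,0,1,0,0)
step 3: output 6; order=[3,5,6]; indeg=(0,2,1,0,1,0,0)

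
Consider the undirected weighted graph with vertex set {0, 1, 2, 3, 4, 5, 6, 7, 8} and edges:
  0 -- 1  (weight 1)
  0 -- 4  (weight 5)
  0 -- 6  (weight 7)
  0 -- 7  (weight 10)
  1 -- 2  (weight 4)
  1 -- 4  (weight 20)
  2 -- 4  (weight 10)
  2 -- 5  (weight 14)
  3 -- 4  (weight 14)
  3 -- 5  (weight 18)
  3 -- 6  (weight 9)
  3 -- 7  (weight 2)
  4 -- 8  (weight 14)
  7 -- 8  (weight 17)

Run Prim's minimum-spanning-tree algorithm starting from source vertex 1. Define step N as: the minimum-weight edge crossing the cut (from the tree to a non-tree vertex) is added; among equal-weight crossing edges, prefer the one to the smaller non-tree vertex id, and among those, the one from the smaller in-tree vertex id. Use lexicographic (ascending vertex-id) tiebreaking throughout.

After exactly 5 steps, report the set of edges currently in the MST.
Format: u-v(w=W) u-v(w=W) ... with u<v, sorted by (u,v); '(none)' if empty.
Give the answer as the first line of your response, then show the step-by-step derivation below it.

0-1(w=1) 0-4(w=5) 0-6(w=7) 1-2(w=4) 3-6(w=9)

step 1: add edge 0-1 (w=1); MST = {0-1(w=1)}
step 2: add edge 1-2 (w=4); MST = {0-1(w=1) 1-2(w=4)}
step 3: add edge 0-4 (w=5); MST = {0-1(w=1) 0-4(w=5) 1-2(w=4)}
step 4: add edge 0-6 (w=7); MST = {0-1(w=1) 0-4(w=5) 0-6(w=7) 1-2(w=4)}
step 5: add edge 3-6 (w=9); MST = {0-1(w=1) 0-4(w=5) 0-6(w=7) 1-2(w=4) 3-6(w=9)}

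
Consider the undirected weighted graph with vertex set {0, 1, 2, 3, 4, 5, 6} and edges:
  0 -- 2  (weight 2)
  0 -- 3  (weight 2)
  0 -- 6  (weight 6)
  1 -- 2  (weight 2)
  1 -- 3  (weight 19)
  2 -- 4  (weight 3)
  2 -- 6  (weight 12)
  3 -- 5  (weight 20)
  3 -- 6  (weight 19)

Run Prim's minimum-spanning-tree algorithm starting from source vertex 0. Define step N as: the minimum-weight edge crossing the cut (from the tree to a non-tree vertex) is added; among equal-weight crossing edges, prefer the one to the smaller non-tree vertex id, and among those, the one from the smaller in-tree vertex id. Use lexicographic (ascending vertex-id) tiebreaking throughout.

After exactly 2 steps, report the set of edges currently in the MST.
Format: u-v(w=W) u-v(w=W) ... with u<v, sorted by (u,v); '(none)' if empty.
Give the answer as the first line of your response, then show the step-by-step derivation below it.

0-2(w=2) 1-2(w=2)

step 1: add edge 0-2 (w=2); MST = {0-2(w=2)}
step 2: add edge 1-2 (w=2); MST = {0-2(w=2) 1-2(w=2)}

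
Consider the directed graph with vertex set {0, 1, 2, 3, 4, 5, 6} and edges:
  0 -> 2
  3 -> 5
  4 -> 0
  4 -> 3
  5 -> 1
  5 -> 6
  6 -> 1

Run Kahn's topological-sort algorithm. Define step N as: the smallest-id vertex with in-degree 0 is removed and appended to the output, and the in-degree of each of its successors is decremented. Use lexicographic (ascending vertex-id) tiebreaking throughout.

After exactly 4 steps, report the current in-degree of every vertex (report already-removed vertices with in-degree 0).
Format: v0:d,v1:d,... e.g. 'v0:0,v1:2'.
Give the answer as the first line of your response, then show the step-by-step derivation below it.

v0:0,v1:2,v2:0,v3:0,v4:0,v5:0,v6:1

step 1: output 4; order=[4]; indeg=(0,2,1,0,0,1,1)
step 2: output 0; order=[4,0]; indeg=(0,2,0,0,0,1,1)
step 3: output 2; order=[4,0,2]; indeg=(0,2,0,0,0,1,1)
step 4: output 3; order=[4,0,2,3]; indeg=(0,2,0,0,0,0,1)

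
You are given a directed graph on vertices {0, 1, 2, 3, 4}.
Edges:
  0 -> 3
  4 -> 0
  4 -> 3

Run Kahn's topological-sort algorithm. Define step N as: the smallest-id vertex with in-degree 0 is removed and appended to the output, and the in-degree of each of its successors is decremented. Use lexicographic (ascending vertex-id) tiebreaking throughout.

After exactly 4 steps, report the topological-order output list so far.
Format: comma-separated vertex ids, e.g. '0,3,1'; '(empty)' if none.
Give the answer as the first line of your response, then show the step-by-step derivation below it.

1,2,4,0

step 1: output 1; order=[1]; indeg=(1,0,0,2,0)
step 2: output 2; order=[1,2]; indeg=(1,0,0,2,0)
step 3: output 4; order=[1,2,4]; indeg=(0,0,0,1,0)
step 4: output 0; order=[1,2,4,0]; indeg=(0,0,0,0,0)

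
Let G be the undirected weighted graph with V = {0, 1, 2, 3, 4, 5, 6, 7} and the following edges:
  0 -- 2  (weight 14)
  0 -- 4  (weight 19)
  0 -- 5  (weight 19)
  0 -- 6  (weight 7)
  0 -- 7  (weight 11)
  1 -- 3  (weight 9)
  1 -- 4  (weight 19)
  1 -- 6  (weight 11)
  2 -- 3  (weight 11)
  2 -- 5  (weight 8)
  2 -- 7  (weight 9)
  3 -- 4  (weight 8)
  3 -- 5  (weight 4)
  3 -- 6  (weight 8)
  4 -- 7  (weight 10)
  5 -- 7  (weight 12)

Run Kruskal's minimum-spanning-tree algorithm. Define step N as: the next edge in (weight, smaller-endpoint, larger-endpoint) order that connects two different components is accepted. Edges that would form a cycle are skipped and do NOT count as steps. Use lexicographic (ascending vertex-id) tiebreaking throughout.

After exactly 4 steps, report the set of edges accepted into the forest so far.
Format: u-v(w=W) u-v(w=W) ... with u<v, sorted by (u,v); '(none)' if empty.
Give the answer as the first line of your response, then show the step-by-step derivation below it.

0-6(w=7) 2-5(w=8) 3-4(w=8) 3-5(w=4)

step 1: add edge 3-5 (w=4); MST = {3-5(w=4)}
step 2: add edge 0-6 (w=7); MST = {0-6(w=7) 3-5(w=4)}
step 3: add edge 2-5 (w=8); MST = {0-6(w=7) 2-5(w=8) 3-5(w=4)}
step 4: add edge 3-4 (w=8); MST = {0-6(w=7) 2-5(w=8) 3-4(w=8) 3-5(w=4)}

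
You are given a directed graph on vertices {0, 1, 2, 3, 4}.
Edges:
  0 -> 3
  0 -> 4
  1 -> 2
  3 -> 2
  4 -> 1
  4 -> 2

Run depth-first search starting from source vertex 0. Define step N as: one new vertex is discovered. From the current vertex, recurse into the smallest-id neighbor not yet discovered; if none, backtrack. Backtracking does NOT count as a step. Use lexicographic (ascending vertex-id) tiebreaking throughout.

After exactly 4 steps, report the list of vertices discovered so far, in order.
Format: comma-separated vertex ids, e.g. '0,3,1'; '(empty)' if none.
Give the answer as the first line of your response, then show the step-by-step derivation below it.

0,3,2,4

step 1: discover 0; path=0; order=0
step 2: discover 3; path=0>3; order=0,3
step 3: discover 2; path=0>3>2; order=0,3,2
step 4: discover 4; path=0>4; order=0,3,2,4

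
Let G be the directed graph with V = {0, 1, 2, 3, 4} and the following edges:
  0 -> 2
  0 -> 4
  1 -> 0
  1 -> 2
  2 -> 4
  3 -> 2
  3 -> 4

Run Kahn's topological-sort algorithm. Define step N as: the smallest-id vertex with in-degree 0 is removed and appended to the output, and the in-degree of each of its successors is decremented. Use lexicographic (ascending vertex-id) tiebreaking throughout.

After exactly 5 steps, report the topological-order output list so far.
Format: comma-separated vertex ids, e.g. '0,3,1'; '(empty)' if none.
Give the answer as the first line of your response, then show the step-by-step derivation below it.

1,0,3,2,4

step 1: output 1; order=[1]; indeg=(0,0,2,0,3)
step 2: output 0; order=[1,0]; indeg=(0,0,1,0,2)
step 3: output 3; order=[1,0,3]; indeg=(0,0,0,0,1)
step 4: output 2; order=[1,0,3,2]; indeg=(0,0,0,0,0)
step 5: output 4; order=[1,0,3,2,4]; indeg=(0,0,0,0,0)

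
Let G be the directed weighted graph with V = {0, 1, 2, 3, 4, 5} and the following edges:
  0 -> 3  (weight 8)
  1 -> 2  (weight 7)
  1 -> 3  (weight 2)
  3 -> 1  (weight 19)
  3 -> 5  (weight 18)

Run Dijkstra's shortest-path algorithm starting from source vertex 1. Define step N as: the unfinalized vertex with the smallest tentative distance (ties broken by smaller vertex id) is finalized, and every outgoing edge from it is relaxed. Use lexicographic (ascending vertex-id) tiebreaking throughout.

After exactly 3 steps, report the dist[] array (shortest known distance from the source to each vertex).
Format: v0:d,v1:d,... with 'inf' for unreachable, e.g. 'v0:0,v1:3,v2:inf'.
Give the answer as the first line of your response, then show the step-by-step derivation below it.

v0:inf,v1:0,v2:7,v3:2,v4:inf,v5:20

step 1: dist = v0:inf,v1:0,v2:7,v3:2,v4:inf,v5:inf
step 2: dist = v0:inf,v1:0,v2:7,v3:2,v4:inf,v5:20
step 3: dist = v0:inf,v1:0,v2:7,v3:2,v4:inf,v5:20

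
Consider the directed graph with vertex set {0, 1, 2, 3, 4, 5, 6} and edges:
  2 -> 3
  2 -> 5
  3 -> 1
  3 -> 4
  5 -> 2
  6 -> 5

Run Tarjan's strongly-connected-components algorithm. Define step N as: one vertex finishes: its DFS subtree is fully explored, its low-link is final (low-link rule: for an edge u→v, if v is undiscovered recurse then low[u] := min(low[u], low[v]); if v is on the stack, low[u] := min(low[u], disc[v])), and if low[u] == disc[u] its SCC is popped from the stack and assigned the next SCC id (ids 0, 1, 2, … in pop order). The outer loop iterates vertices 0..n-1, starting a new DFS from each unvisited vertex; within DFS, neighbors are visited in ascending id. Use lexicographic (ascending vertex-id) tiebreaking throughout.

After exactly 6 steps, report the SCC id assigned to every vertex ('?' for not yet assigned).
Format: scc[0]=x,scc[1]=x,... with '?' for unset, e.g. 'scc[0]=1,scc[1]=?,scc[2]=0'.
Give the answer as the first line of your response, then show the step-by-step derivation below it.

scc[0]=0,scc[1]=1,scc[2]=4,scc[3]=3,scc[4]=2,scc[5]=4,scc[6]=?

step 1: low=(low[0]=0,low[1]=?,low[2]=?,low[3]=?,low[4]=?,low[5]=?,low[6]=?); scc=(scc[0]=0,scc[1]=?,scc[2]=?,scc[3]=?,scc[4]=?,scc[5]=?,scc[6]=?)
step 2: low=(low[0]=0,low[1]=1,low[2]=?,low[3]=?,low[4]=?,low[5]=?,low[6]=?); scc=(scc[0]=0,scc[1]=1,scc[2]=?,scc[3]=?,scc[4]=?,scc[5]=?,scc[6]=?)
step 3: low=(low[0]=0,low[1]=1,low[2]=2,low[3]=3,low[4]=4,low[5]=?,low[6]=?); scc=(scc[0]=0,scc[1]=1,scc[2]=?,scc[3]=?,scc[4]=2,scc[5]=?,scc[6]=?)
step 4: low=(low[0]=0,low[1]=1,low[2]=2,low[3]=3,low[4]=4,low[5]=?,low[6]=?); scc=(scc[0]=0,scc[1]=1,scc[2]=?,scc[3]=3,scc[4]=2,scc[5]=?,scc[6]=?)
step 5: low=(low[0]=0,low[1]=1,low[2]=2,low[3]=3,low[4]=4,low[5]=2,low[6]=?); scc=(scc[0]=0,scc[1]=1,scc[2]=?,scc[3]=3,scc[4]=2,scc[5]=?,scc[6]=?)
step 6: low=(low[0]=0,low[1]=1,low[2]=2,low[3]=3,low[4]=4,low[5]=2,low[6]=?); scc=(scc[0]=0,scc[1]=1,scc[2]=4,scc[3]=3,scc[4]=2,scc[5]=4,scc[6]=?)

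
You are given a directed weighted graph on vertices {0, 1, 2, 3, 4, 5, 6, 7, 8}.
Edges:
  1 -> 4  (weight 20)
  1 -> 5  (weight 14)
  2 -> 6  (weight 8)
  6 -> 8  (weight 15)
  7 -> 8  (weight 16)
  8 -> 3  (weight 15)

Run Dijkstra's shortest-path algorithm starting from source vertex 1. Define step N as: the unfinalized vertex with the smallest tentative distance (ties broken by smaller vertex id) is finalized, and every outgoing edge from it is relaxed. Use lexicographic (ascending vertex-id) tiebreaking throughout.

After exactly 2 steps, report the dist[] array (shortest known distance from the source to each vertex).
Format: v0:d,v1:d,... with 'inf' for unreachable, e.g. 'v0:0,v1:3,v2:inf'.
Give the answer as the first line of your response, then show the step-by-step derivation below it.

v0:inf,v1:0,v2:inf,v3:inf,v4:20,v5:14,v6:inf,v7:inf,v8:inf

step 1: dist = v0:inf,v1:0,v2:inf,v3:inf,v4:20,v5:14,v6:inf,v7:inf,v8:inf
step 2: dist = v0:inf,v1:0,v2:inf,v3:inf,v4:20,v5:14,v6:inf,v7:inf,v8:inf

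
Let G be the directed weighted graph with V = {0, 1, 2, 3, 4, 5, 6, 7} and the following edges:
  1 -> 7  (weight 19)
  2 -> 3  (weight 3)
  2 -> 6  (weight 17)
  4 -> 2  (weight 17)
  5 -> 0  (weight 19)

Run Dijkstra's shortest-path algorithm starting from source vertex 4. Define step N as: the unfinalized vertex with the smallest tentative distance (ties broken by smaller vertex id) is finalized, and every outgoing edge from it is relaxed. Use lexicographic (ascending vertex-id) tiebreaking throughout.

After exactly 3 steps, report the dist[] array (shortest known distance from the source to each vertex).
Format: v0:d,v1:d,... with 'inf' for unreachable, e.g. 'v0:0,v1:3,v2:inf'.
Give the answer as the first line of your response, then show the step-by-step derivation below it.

v0:inf,v1:inf,v2:17,v3:20,v4:0,v5:inf,v6:34,v7:inf

step 1: dist = v0:inf,v1:inf,v2:17,v3:inf,v4:0,v5:inf,v6:inf,v7:inf
step 2: dist = v0:inf,v1:inf,v2:17,v3:20,v4:0,v5:inf,v6:34,v7:inf
step 3: dist = v0:inf,v1:inf,v2:17,v3:20,v4:0,v5:inf,v6:34,v7:inf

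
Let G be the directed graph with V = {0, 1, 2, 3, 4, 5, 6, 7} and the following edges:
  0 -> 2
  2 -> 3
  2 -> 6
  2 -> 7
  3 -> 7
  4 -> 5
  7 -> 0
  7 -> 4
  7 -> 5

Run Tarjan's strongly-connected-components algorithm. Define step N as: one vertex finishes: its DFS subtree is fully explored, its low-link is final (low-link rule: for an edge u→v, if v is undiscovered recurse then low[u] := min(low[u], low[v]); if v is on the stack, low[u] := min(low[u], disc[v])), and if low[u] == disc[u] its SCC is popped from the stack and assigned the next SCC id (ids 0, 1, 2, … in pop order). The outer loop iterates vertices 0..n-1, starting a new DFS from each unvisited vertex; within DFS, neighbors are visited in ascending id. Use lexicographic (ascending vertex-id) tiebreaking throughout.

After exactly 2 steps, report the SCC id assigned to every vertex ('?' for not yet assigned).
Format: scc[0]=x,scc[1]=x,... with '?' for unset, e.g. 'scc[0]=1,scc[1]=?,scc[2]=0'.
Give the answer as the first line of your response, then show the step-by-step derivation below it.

scc[0]=?,scc[1]=?,scc[2]=?,scc[3]=?,scc[4]=1,scc[5]=0,scc[6]=?,scc[7]=?

step 1: low=(low[0]=0,low[1]=?,low[2]=1,low[3]=2,low[4]=4,low[5]=5,low[6]=?,low[7]=0); scc=(scc[0]=?,scc[1]=?,scc[2]=?,scc[3]=?,scc[4]=?,scc[5]=0,scc[6]=?,scc[7]=?)
step 2: low=(low[0]=0,low[1]=?,low[2]=1,low[3]=2,low[4]=4,low[5]=5,low[6]=?,low[7]=0); scc=(scc[0]=?,scc[1]=?,scc[2]=?,scc[3]=?,scc[4]=1,scc[5]=0,scc[6]=?,scc[7]=?)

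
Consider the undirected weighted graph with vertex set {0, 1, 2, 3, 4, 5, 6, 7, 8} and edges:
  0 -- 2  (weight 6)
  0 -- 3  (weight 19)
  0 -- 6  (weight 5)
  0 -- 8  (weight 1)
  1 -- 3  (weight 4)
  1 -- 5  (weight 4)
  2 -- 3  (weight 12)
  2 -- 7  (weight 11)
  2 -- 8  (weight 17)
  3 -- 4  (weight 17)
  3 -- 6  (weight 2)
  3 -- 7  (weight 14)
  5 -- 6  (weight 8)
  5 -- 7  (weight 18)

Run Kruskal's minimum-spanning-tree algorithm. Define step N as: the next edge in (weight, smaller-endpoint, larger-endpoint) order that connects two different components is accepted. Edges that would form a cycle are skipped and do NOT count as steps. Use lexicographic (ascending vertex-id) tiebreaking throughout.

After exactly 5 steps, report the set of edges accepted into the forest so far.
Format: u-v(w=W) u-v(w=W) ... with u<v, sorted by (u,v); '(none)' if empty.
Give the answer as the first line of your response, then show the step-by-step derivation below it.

0-6(w=5) 0-8(w=1) 1-3(w=4) 1-5(w=4) 3-6(w=2)

step 1: add edge 0-8 (w=1); MST = {0-8(w=1)}
step 2: add edge 3-6 (w=2); MST = {0-8(w=1) 3-6(w=2)}
step 3: add edge 1-3 (w=4); MST = {0-8(w=1) 1-3(w=4) 3-6(w=2)}
step 4: add edge 1-5 (w=4); MST = {0-8(w=1) 1-3(w=4) 1-5(w=4) 3-6(w=2)}
step 5: add edge 0-6 (w=5); MST = {0-6(w=5) 0-8(w=1) 1-3(w=4) 1-5(w=4) 3-6(w=2)}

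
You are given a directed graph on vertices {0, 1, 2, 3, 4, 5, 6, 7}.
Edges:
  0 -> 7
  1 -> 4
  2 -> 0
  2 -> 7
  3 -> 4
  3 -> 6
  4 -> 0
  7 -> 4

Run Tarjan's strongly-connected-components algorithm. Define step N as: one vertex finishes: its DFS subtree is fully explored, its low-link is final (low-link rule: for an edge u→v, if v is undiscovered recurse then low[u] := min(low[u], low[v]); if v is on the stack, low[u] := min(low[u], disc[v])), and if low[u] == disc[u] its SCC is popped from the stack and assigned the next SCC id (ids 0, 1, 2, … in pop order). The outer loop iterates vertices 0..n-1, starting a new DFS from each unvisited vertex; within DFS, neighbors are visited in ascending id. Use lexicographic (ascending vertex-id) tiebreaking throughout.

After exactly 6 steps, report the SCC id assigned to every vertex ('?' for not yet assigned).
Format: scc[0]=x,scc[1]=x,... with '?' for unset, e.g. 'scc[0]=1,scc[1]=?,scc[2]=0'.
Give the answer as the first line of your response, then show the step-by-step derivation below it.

scc[0]=0,scc[1]=1,scc[2]=2,scc[3]=?,scc[4]=0,scc[5]=?,scc[6]=3,scc[7]=0

step 1: low=(low[0]=0,low[1]=?,low[2]=?,low[3]=?,low[4]=0,low[5]=?,low[6]=?,low[7]=1); scc=(scc[0]=?,scc[1]=?,scc[2]=?,scc[3]=?,scc[4]=?,scc[5]=?,scc[6]=?,scc[7]=?)
step 2: low=(low[0]=0,low[1]=?,low[2]=?,low[3]=?,low[4]=0,low[5]=?,low[6]=?,low[7]=0); scc=(scc[0]=?,scc[1]=?,scc[2]=?,scc[3]=?,scc[4]=?,scc[5]=?,scc[6]=?,scc[7]=?)
step 3: low=(low[0]=0,low[1]=?,low[2]=?,low[3]=?,low[4]=0,low[5]=?,low[6]=?,low[7]=0); scc=(scc[0]=0,scc[1]=?,scc[2]=?,scc[3]=?,scc[4]=0,scc[5]=?,scc[6]=?,scc[7]=0)
step 4: low=(low[0]=0,low[1]=3,low[2]=?,low[3]=?,low[4]=0,low[5]=?,low[6]=?,low[7]=0); scc=(scc[0]=0,scc[1]=1,scc[2]=?,scc[3]=?,scc[4]=0,scc[5]=?,scc[6]=?,scc[7]=0)
step 5: low=(low[0]=0,low[1]=3,low[2]=4,low[3]=?,low[4]=0,low[5]=?,low[6]=?,low[7]=0); scc=(scc[0]=0,scc[1]=1,scc[2]=2,scc[3]=?,scc[4]=0,scc[5]=?,scc[6]=?,scc[7]=0)
step 6: low=(low[0]=0,low[1]=3,low[2]=4,low[3]=5,low[4]=0,low[5]=?,low[6]=6,low[7]=0); scc=(scc[0]=0,scc[1]=1,scc[2]=2,scc[3]=?,scc[4]=0,scc[5]=?,scc[6]=3,scc[7]=0)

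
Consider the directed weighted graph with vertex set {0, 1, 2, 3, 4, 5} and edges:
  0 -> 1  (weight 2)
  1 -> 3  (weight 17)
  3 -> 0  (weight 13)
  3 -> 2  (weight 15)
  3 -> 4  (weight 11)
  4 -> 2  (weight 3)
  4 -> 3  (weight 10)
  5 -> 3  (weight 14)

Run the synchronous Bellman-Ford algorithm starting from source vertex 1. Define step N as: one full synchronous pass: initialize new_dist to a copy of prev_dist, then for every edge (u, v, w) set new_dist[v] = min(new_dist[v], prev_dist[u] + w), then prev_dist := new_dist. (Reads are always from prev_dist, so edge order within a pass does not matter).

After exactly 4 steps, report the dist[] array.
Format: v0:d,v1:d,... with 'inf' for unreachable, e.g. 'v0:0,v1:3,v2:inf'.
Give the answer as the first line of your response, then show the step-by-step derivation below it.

v0:30,v1:0,v2:31,v3:17,v4:28,v5:inf

step 1: dist = v0:inf,v1:0,v2:inf,v3:17,v4:inf,v5:inf
step 2: dist = v0:30,v1:0,v2:32,v3:17,v4:28,v5:inf
step 3: dist = v0:30,v1:0,v2:31,v3:17,v4:28,v5:inf
step 4: dist = v0:30,v1:0,v2:31,v3:17,v4:28,v5:inf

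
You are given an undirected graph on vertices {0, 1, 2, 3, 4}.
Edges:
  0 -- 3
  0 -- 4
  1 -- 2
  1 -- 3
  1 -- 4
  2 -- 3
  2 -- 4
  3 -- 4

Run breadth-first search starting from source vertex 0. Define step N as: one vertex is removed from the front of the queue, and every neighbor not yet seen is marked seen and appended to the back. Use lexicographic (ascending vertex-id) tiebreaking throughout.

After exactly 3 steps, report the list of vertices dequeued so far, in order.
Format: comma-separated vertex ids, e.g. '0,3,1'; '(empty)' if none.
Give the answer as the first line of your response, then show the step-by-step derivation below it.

0,3,4

step 1: dequeue 0; queue=[3,4]; order=0
step 2: dequeue 3; queue=[4,1,2]; order=0,3
step 3: dequeue 4; queue=[1,2]; order=0,3,4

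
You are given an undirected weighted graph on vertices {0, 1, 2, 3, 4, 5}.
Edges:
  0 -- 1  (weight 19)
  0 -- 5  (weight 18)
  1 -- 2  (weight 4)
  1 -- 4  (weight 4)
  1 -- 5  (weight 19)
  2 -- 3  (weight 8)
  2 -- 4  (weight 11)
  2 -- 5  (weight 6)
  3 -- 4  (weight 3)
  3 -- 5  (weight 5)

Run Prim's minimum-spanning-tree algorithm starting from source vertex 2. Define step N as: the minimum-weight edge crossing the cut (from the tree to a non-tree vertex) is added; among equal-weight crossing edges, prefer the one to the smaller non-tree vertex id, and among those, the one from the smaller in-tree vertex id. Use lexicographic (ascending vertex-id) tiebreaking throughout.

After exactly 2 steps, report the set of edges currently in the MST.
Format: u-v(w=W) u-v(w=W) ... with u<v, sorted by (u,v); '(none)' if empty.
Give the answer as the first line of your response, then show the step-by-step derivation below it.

1-2(w=4) 1-4(w=4)

step 1: add edge 1-2 (w=4); MST = {1-2(w=4)}
step 2: add edge 1-4 (w=4); MST = {1-2(w=4) 1-4(w=4)}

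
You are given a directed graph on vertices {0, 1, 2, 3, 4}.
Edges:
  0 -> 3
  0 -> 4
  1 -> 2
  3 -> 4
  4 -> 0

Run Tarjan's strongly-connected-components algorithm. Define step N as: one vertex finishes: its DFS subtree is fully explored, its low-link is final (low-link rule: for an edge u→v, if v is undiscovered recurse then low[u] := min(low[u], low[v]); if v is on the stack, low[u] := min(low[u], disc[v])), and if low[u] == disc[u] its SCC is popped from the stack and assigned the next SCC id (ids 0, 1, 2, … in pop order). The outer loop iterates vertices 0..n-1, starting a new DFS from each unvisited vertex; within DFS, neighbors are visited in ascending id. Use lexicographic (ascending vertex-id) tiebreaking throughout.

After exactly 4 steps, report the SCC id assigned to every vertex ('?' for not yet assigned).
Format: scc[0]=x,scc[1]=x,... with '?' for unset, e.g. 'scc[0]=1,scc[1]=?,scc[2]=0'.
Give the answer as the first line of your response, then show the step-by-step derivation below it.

scc[0]=0,scc[1]=?,scc[2]=1,scc[3]=0,scc[4]=0

step 1: low=(low[0]=0,low[1]=?,low[2]=?,low[3]=1,low[4]=0); scc=(scc[0]=?,scc[1]=?,scc[2]=?,scc[3]=?,scc[4]=?)
step 2: low=(low[0]=0,low[1]=?,low[2]=?,low[3]=0,low[4]=0); scc=(scc[0]=?,scc[1]=?,scc[2]=?,scc[3]=?,scc[4]=?)
step 3: low=(low[0]=0,low[1]=?,low[2]=?,low[3]=0,low[4]=0); scc=(scc[0]=0,scc[1]=?,scc[2]=?,scc[3]=0,scc[4]=0)
step 4: low=(low[0]=0,low[1]=3,low[2]=4,low[3]=0,low[4]=0); scc=(scc[0]=0,scc[1]=?,scc[2]=1,scc[3]=0,scc[4]=0)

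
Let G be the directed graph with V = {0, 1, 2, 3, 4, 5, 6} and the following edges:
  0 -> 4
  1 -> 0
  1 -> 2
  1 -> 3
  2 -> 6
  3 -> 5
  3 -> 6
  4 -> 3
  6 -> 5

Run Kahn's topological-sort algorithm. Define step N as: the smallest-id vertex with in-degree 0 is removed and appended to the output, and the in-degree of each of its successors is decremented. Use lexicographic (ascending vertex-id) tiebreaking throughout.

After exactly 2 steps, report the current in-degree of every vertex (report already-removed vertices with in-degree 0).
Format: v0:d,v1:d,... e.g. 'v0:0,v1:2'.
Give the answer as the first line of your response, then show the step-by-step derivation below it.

v0:0,v1:0,v2:0,v3:1,v4:0,v5:2,v6:2

step 1: output 1; order=[1]; indeg=(0,0,0,1,1,2,2)
step 2: output 0; order=[1,0]; indeg=(0,0,0,1,0,2,2)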